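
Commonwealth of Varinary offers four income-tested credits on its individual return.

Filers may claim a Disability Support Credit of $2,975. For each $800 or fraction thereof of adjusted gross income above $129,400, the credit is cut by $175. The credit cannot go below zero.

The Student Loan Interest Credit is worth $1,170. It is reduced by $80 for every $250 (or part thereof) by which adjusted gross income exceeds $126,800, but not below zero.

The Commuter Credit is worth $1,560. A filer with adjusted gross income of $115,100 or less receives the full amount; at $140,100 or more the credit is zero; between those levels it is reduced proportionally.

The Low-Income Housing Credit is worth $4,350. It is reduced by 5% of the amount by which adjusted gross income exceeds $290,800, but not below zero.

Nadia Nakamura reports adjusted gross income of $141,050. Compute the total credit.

Disability Support Credit: income exceeds $129,400 by $11,650, which is 15 full-or-partial $800 increments; reduction = 15 × $175 = $2,625, leaving $350.
Student Loan Interest Credit: income exceeds $126,800 by $14,250 → 57 increments × $80 = $4,560 ≥ base, so the credit is $0.
Commuter Credit: $141,050 is at or above $140,100, so the credit is $0.
Low-Income Housing Credit: $141,050 is at or below the $290,800 threshold, so the full $4,350 applies.
Total: $350 + $0 + $0 + $4,350 = $4,700.

$4,700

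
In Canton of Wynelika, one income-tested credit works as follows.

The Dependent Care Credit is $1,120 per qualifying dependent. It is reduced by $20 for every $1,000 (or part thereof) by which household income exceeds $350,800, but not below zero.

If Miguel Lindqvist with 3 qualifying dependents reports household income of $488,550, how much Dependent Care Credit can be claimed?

Dependent Care Credit: base = 3 × $1,120 = $3,360. income exceeds $350,800 by $137,750, which is 138 full-or-partial $1,000 increments; reduction = 138 × $20 = $2,760, leaving $600.

$600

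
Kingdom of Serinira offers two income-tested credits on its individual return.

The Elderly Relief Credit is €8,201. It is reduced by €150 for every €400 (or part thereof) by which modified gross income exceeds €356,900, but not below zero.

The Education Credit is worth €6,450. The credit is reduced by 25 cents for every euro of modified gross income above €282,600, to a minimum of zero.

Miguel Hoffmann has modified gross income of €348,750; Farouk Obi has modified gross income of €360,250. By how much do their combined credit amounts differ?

Miguel (€348,750): Elderly Relief Credit: €348,750 is at or below the €356,900 threshold, so the full €8,201 applies. Education Credit: 25% of the €66,150 excess over €282,600 is €16,537.50 ≥ base, so the credit is €0. total €8,201 + €0 = €8,201
Farouk (€360,250): Elderly Relief Credit: income exceeds €356,900 by €3,350, which is 9 full-or-partial €400 increments; reduction = 9 × €150 = €1,350, leaving €6,851. Education Credit: 25% of the €77,650 excess over €282,600 is €19,412.50 ≥ base, so the credit is €0. total €6,851 + €0 = €6,851
Difference: |€8,201 − €6,851| = €1,350.

€1,350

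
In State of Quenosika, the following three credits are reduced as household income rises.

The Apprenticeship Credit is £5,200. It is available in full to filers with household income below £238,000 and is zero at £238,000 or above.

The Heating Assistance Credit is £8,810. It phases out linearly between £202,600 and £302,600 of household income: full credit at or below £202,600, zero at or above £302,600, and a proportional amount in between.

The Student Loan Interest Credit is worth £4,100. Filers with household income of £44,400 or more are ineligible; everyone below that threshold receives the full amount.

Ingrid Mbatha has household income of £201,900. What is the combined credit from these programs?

£14,010

Apprenticeship Credit: £201,900 is below the £238,000 cutoff, so the full £5,200 applies.
Heating Assistance Credit: £201,900 is at or below the £202,600 threshold, so the full £8,810 applies.
Student Loan Interest Credit: £201,900 meets or exceeds the £44,400 cutoff, so the credit is £0.
Total: £5,200 + £8,810 + £0 = £14,010.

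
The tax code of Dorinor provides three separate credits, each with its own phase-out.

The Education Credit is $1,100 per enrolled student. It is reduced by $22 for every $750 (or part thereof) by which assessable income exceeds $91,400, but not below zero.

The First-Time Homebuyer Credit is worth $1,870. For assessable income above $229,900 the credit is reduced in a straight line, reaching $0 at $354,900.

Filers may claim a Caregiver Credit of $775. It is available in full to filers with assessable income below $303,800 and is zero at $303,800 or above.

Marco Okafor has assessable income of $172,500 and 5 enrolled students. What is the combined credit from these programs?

$5,747

Education Credit: base = 5 × $1,100 = $5,500. income exceeds $91,400 by $81,100, which is 109 full-or-partial $750 increments; reduction = 109 × $22 = $2,398, leaving $3,102.
First-Time Homebuyer Credit: $172,500 is at or below the $229,900 threshold, so the full $1,870 applies.
Caregiver Credit: $172,500 is below the $303,800 cutoff, so the full $775 applies.
Total: $3,102 + $1,870 + $775 = $5,747.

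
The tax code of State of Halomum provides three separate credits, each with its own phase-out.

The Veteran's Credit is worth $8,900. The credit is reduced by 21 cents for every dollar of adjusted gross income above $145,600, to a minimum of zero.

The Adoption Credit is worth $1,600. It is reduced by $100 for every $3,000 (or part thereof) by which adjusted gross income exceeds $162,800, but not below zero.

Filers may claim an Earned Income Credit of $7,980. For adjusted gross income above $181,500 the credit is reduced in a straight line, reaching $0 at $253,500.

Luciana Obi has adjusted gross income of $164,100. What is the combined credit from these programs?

Veteran's Credit: 21% of the $18,500 excess over $145,600 is $3,885; credit = $8,900 − $3,885 = $5,015.
Adoption Credit: income exceeds $162,800 by $1,300, which is 1 full-or-partial $3,000 increment; reduction = 1 × $100 = $100, leaving $1,500.
Earned Income Credit: $164,100 is at or below the $181,500 threshold, so the full $7,980 applies.
Total: $5,015 + $1,500 + $7,980 = $14,495.

$14,495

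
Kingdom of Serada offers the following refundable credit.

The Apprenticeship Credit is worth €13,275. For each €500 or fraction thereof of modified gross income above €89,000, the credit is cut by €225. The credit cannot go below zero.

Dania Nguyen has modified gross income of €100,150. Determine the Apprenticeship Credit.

€8,100

Apprenticeship Credit: income exceeds €89,000 by €11,150, which is 23 full-or-partial €500 increments; reduction = 23 × €225 = €5,175, leaving €8,100.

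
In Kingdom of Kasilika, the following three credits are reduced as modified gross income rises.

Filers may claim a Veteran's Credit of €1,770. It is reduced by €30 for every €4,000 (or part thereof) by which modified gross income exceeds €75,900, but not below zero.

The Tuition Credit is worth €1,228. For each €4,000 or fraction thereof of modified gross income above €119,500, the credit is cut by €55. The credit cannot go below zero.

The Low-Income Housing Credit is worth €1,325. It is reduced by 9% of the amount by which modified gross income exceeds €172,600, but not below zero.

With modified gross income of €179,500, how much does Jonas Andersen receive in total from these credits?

Veteran's Credit: income exceeds €75,900 by €103,600, which is 26 full-or-partial €4,000 increments; reduction = 26 × €30 = €780, leaving €990.
Tuition Credit: income exceeds €119,500 by €60,000, which is 15 full-or-partial €4,000 increments; reduction = 15 × €55 = €825, leaving €403.
Low-Income Housing Credit: 9% of the €6,900 excess over €172,600 is €621; credit = €1,325 − €621 = €704.
Total: €990 + €403 + €704 = €2,097.

€2,097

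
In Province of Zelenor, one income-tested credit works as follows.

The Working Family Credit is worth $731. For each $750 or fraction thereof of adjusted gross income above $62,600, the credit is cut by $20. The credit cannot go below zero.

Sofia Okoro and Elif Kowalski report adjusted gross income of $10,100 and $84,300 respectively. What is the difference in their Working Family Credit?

Sofia ($10,100): Working Family Credit: $10,100 is at or below the $62,600 threshold, so the full $731 applies.
Elif ($84,300): Working Family Credit: income exceeds $62,600 by $21,700, which is 29 full-or-partial $750 increments; reduction = 29 × $20 = $580, leaving $151.
Difference: |$731 − $151| = $580.

$580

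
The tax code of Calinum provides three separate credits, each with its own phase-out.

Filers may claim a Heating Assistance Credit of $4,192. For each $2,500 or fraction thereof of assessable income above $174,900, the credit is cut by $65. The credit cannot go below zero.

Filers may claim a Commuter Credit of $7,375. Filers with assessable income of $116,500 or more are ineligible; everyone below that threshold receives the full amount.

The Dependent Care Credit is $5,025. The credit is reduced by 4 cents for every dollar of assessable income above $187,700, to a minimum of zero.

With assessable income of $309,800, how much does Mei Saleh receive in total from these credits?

Heating Assistance Credit: income exceeds $174,900 by $134,900, which is 54 full-or-partial $2,500 increments; reduction = 54 × $65 = $3,510, leaving $682.
Commuter Credit: $309,800 meets or exceeds the $116,500 cutoff, so the credit is $0.
Dependent Care Credit: 4% of the $122,100 excess over $187,700 is $4,884; credit = $5,025 − $4,884 = $141.
Total: $682 + $0 + $141 = $823.

$823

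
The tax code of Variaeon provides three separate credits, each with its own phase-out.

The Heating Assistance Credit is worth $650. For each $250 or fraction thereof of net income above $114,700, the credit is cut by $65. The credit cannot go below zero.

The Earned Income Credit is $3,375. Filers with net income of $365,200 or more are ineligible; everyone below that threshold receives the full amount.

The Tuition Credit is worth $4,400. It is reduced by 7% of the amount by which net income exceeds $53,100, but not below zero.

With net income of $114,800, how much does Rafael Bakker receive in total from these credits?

$4,041

Heating Assistance Credit: income exceeds $114,700 by $100, which is 1 full-or-partial $250 increment; reduction = 1 × $65 = $65, leaving $585.
Earned Income Credit: $114,800 is below the $365,200 cutoff, so the full $3,375 applies.
Tuition Credit: 7% of the $61,700 excess over $53,100 is $4,319; credit = $4,400 − $4,319 = $81.
Total: $585 + $3,375 + $81 = $4,041.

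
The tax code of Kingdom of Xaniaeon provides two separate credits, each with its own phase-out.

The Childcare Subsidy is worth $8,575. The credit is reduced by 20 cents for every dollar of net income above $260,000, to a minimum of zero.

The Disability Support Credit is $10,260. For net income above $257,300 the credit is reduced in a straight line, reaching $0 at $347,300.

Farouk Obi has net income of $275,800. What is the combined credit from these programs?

Childcare Subsidy: 20% of the $15,800 excess over $260,000 is $3,160; credit = $8,575 − $3,160 = $5,415.
Disability Support Credit: $275,800 is $18,500 into a $90,000 phase-out range, leaving 71,500/90,000 of the credit: $10,260 × 71,500/90,000 = $8,151.
Total: $5,415 + $8,151 = $13,566.

$13,566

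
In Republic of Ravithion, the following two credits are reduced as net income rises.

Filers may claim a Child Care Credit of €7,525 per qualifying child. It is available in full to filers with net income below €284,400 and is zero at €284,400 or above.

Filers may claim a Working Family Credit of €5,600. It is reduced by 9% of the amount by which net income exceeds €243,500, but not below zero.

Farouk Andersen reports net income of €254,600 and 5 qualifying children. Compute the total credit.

€42,226

Child Care Credit: base = 5 × €7,525 = €37,625. €254,600 is below the €284,400 cutoff, so the full €37,625 applies.
Working Family Credit: 9% of the €11,100 excess over €243,500 is €999; credit = €5,600 − €999 = €4,601.
Total: €37,625 + €4,601 = €42,226.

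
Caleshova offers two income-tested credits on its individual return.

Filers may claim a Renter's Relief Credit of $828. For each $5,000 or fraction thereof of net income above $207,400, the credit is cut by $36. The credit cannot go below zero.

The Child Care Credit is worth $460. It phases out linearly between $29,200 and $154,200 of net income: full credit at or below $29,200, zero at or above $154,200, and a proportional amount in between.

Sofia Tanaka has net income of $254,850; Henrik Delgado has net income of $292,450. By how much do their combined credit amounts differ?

$288

Sofia ($254,850): Renter's Relief Credit: income exceeds $207,400 by $47,450, which is 10 full-or-partial $5,000 increments; reduction = 10 × $36 = $360, leaving $468. Child Care Credit: $254,850 is at or above $154,200, so the credit is $0. total $468 + $0 = $468
Henrik ($292,450): Renter's Relief Credit: income exceeds $207,400 by $85,050, which is 18 full-or-partial $5,000 increments; reduction = 18 × $36 = $648, leaving $180. Child Care Credit: $292,450 is at or above $154,200, so the credit is $0. total $180 + $0 = $180
Difference: |$468 − $180| = $288.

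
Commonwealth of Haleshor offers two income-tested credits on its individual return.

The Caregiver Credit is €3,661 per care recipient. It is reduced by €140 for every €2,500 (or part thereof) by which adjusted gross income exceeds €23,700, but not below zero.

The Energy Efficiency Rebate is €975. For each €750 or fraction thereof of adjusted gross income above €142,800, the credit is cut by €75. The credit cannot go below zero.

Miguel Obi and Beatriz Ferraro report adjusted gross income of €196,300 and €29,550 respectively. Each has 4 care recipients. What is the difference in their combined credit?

€10,355

Miguel (€196,300): Caregiver Credit: base = 4 × €3,661 = €14,644. income exceeds €23,700 by €172,600, which is 70 full-or-partial €2,500 increments; reduction = 70 × €140 = €9,800, leaving €4,844. Energy Efficiency Rebate: income exceeds €142,800 by €53,500 → 72 increments × €75 = €5,400 ≥ base, so the credit is €0. total €4,844 + €0 = €4,844
Beatriz (€29,550): Caregiver Credit: base = 4 × €3,661 = €14,644. income exceeds €23,700 by €5,850, which is 3 full-or-partial €2,500 increments; reduction = 3 × €140 = €420, leaving €14,224. Energy Efficiency Rebate: €29,550 is at or below the €142,800 threshold, so the full €975 applies. total €14,224 + €975 = €15,199
Difference: |€4,844 − €15,199| = €10,355.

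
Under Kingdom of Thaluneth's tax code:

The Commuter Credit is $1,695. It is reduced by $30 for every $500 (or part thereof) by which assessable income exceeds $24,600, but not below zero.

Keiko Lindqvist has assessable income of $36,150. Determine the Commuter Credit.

$975

Commuter Credit: income exceeds $24,600 by $11,550, which is 24 full-or-partial $500 increments; reduction = 24 × $30 = $720, leaving $975.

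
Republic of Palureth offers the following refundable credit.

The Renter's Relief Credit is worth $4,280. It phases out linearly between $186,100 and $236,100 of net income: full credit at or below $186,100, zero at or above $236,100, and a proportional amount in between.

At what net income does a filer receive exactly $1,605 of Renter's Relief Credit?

$217,350

$1,605 is 1,605/4,280 of the full $4,280, so 2,675/4,280 of the $50,000 range has been used: income = $186,100 + $50,000 × 2,675/4,280 = $217,350.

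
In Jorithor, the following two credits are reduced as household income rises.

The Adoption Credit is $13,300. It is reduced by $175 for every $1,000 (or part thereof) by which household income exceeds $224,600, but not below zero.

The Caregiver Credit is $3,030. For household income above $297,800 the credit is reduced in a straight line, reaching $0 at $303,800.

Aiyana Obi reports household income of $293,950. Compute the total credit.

$4,080

Adoption Credit: income exceeds $224,600 by $69,350, which is 70 full-or-partial $1,000 increments; reduction = 70 × $175 = $12,250, leaving $1,050.
Caregiver Credit: $293,950 is at or below the $297,800 threshold, so the full $3,030 applies.
Total: $1,050 + $3,030 = $4,080.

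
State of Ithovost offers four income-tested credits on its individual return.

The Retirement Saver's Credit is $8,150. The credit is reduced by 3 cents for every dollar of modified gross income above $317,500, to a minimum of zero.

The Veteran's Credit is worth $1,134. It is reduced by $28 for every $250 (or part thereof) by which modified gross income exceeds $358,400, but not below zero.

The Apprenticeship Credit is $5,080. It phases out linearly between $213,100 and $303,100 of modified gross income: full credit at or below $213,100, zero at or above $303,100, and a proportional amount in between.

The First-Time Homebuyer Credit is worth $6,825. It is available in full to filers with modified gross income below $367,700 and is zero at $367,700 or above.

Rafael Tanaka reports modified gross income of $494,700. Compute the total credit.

Retirement Saver's Credit: 3% of the $177,200 excess over $317,500 is $5,316; credit = $8,150 − $5,316 = $2,834.
Veteran's Credit: income exceeds $358,400 by $136,300 → 546 increments × $28 = $15,288 ≥ base, so the credit is $0.
Apprenticeship Credit: $494,700 is at or above $303,100, so the credit is $0.
First-Time Homebuyer Credit: $494,700 meets or exceeds the $367,700 cutoff, so the credit is $0.
Total: $2,834 + $0 + $0 + $0 = $2,834.

$2,834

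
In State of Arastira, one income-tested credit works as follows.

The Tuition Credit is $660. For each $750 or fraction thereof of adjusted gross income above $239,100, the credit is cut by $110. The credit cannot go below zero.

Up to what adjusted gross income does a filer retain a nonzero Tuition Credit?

$242,850

After 5 increments the reduction is 5 × $110 = $550, leaving $110; one more increment wipes it out. Increment 5 ends at excess 5 × $750 = $3,750, so the highest qualifying income is $239,100 + $3,750 = $242,850.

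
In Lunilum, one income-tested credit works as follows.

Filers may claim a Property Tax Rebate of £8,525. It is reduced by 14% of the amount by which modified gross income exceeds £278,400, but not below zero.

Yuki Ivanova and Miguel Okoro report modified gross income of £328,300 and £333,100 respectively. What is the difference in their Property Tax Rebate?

£672

Yuki (£328,300): Property Tax Rebate: 14% of the £49,900 excess over £278,400 is £6,986; credit = £8,525 − £6,986 = £1,539.
Miguel (£333,100): Property Tax Rebate: 14% of the £54,700 excess over £278,400 is £7,658; credit = £8,525 − £7,658 = £867.
Difference: |£1,539 − £867| = £672.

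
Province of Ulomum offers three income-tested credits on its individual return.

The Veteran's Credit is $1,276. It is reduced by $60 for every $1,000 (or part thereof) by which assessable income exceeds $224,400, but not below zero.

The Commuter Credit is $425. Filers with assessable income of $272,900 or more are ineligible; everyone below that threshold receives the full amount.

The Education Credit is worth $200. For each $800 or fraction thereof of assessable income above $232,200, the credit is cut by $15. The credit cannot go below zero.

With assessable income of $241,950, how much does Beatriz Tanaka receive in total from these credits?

$626

Veteran's Credit: income exceeds $224,400 by $17,550, which is 18 full-or-partial $1,000 increments; reduction = 18 × $60 = $1,080, leaving $196.
Commuter Credit: $241,950 is below the $272,900 cutoff, so the full $425 applies.
Education Credit: income exceeds $232,200 by $9,750, which is 13 full-or-partial $800 increments; reduction = 13 × $15 = $195, leaving $5.
Total: $196 + $425 + $5 = $626.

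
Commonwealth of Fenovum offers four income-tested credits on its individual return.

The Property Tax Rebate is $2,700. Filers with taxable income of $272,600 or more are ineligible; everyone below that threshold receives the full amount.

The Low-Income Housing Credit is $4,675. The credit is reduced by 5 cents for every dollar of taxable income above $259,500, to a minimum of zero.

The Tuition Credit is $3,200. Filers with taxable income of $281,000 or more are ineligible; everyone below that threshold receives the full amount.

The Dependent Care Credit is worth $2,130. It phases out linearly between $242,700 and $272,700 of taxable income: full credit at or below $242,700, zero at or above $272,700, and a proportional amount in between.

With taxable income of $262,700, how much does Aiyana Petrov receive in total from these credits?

$11,125

Property Tax Rebate: $262,700 is below the $272,600 cutoff, so the full $2,700 applies.
Low-Income Housing Credit: 5% of the $3,200 excess over $259,500 is $160; credit = $4,675 − $160 = $4,515.
Tuition Credit: $262,700 is below the $281,000 cutoff, so the full $3,200 applies.
Dependent Care Credit: $262,700 is $20,000 into a $30,000 phase-out range, leaving 10,000/30,000 of the credit: $2,130 × 10,000/30,000 = $710.
Total: $2,700 + $4,515 + $3,200 + $710 = $11,125.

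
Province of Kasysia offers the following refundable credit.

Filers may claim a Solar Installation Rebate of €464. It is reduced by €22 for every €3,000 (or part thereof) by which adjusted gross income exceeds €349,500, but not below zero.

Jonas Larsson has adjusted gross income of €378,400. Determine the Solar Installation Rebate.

Solar Installation Rebate: income exceeds €349,500 by €28,900, which is 10 full-or-partial €3,000 increments; reduction = 10 × €22 = €220, leaving €244.

€244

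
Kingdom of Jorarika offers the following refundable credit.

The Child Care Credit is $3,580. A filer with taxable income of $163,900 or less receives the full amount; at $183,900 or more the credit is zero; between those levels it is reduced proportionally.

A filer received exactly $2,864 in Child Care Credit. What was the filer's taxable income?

$2,864 is 2,864/3,580 of the full $3,580, so 716/3,580 of the $20,000 range has been used: income = $163,900 + $20,000 × 716/3,580 = $167,900.

$167,900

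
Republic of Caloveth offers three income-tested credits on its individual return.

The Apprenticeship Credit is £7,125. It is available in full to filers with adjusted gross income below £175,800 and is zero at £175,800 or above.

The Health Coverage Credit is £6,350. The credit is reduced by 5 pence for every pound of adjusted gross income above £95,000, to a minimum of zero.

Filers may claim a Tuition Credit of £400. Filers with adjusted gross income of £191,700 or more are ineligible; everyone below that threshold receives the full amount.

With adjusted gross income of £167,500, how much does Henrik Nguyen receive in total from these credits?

Apprenticeship Credit: £167,500 is below the £175,800 cutoff, so the full £7,125 applies.
Health Coverage Credit: 5% of the £72,500 excess over £95,000 is £3,625; credit = £6,350 − £3,625 = £2,725.
Tuition Credit: £167,500 is below the £191,700 cutoff, so the full £400 applies.
Total: £7,125 + £2,725 + £400 = £10,250.

£10,250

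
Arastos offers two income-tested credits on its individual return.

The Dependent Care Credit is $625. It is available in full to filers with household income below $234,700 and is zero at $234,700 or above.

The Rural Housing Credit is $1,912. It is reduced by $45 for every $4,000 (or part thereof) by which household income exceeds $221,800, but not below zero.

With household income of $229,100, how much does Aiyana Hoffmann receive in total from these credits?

$2,447

Dependent Care Credit: $229,100 is below the $234,700 cutoff, so the full $625 applies.
Rural Housing Credit: income exceeds $221,800 by $7,300, which is 2 full-or-partial $4,000 increments; reduction = 2 × $45 = $90, leaving $1,822.
Total: $625 + $1,822 = $2,447.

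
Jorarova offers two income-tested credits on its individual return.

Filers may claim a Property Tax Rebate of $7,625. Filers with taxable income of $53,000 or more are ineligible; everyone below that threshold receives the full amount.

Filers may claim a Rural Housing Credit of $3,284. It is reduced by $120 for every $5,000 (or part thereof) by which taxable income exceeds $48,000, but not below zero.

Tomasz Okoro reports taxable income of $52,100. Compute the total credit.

$10,789

Property Tax Rebate: $52,100 is below the $53,000 cutoff, so the full $7,625 applies.
Rural Housing Credit: income exceeds $48,000 by $4,100, which is 1 full-or-partial $5,000 increment; reduction = 1 × $120 = $120, leaving $3,164.
Total: $7,625 + $3,164 = $10,789.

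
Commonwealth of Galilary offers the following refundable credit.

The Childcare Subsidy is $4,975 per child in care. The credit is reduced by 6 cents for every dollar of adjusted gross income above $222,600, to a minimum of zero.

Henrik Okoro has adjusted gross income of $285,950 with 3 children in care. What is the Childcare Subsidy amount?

Childcare Subsidy: base = 3 × $4,975 = $14,925. 6% of the $63,350 excess over $222,600 is $3,801; credit = $14,925 − $3,801 = $11,124.

$11,124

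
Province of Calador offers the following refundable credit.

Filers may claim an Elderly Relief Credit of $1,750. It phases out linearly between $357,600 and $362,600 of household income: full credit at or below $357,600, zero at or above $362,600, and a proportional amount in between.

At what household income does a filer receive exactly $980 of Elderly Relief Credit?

$980 is 980/1,750 of the full $1,750, so 770/1,750 of the $5,000 range has been used: income = $357,600 + $5,000 × 770/1,750 = $359,800.

$359,800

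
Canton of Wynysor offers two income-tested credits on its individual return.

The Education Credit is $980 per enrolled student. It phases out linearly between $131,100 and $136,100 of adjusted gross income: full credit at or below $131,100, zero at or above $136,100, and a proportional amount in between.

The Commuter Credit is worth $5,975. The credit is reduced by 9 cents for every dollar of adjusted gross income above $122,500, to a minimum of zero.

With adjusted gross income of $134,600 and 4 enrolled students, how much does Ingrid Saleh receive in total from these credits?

Education Credit: base = 4 × $980 = $3,920. $134,600 is $3,500 into a $5,000 phase-out range, leaving 1,500/5,000 of the credit: $3,920 × 1,500/5,000 = $1,176.
Commuter Credit: 9% of the $12,100 excess over $122,500 is $1,089; credit = $5,975 − $1,089 = $4,886.
Total: $1,176 + $4,886 = $6,062.

$6,062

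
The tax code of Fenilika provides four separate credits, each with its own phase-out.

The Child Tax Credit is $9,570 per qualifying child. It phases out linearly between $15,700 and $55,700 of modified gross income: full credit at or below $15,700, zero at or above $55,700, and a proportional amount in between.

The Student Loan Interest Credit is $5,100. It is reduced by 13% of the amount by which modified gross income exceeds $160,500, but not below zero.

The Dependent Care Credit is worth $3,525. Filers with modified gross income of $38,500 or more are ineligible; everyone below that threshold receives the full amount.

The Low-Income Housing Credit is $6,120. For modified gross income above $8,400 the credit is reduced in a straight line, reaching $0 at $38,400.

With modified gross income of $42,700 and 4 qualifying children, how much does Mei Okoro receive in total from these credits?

Child Tax Credit: base = 4 × $9,570 = $38,280. $42,700 is $27,000 into a $40,000 phase-out range, leaving 13,000/40,000 of the credit: $38,280 × 13,000/40,000 = $12,441.
Student Loan Interest Credit: $42,700 is at or below the $160,500 threshold, so the full $5,100 applies.
Dependent Care Credit: $42,700 meets or exceeds the $38,500 cutoff, so the credit is $0.
Low-Income Housing Credit: $42,700 is at or above $38,400, so the credit is $0.
Total: $12,441 + $5,100 + $0 + $0 = $17,541.

$17,541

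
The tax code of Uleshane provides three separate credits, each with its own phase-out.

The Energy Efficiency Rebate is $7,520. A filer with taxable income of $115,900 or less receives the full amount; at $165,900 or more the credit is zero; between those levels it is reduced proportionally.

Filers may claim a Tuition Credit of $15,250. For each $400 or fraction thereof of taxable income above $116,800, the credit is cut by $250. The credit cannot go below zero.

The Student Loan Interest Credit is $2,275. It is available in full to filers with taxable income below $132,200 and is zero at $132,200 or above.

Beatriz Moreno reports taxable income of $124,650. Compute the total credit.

Energy Efficiency Rebate: $124,650 is $8,750 into a $50,000 phase-out range, leaving 41,250/50,000 of the credit: $7,520 × 41,250/50,000 = $6,204.
Tuition Credit: income exceeds $116,800 by $7,850, which is 20 full-or-partial $400 increments; reduction = 20 × $250 = $5,000, leaving $10,250.
Student Loan Interest Credit: $124,650 is below the $132,200 cutoff, so the full $2,275 applies.
Total: $6,204 + $10,250 + $2,275 = $18,729.

$18,729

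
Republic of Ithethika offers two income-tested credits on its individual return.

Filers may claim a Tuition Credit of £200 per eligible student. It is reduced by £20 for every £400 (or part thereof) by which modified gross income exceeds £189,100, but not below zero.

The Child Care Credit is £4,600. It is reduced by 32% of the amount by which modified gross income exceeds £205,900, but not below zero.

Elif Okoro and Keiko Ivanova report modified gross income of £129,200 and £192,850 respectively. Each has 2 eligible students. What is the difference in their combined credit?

£200

Elif (£129,200): Tuition Credit: base = 2 × £200 = £400. £129,200 is at or below the £189,100 threshold, so the full £400 applies. Child Care Credit: £129,200 is at or below the £205,900 threshold, so the full £4,600 applies. total £400 + £4,600 = £5,000
Keiko (£192,850): Tuition Credit: base = 2 × £200 = £400. income exceeds £189,100 by £3,750, which is 10 full-or-partial £400 increments; reduction = 10 × £20 = £200, leaving £200. Child Care Credit: £192,850 is at or below the £205,900 threshold, so the full £4,600 applies. total £200 + £4,600 = £4,800
Difference: |£5,000 − £4,800| = £200.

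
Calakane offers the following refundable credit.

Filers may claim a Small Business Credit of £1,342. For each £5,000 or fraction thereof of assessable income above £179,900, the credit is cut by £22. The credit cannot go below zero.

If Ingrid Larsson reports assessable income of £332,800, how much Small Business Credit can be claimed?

Small Business Credit: income exceeds £179,900 by £152,900, which is 31 full-or-partial £5,000 increments; reduction = 31 × £22 = £682, leaving £660.

£660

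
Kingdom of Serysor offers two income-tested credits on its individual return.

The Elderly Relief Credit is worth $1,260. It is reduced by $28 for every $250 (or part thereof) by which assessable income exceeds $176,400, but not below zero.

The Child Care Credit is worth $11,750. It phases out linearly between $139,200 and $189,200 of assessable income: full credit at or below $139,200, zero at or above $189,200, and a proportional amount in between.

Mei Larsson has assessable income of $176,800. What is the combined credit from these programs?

$4,118

Elderly Relief Credit: income exceeds $176,400 by $400, which is 2 full-or-partial $250 increments; reduction = 2 × $28 = $56, leaving $1,204.
Child Care Credit: $176,800 is $37,600 into a $50,000 phase-out range, leaving 12,400/50,000 of the credit: $11,750 × 12,400/50,000 = $2,914.
Total: $1,204 + $2,914 = $4,118.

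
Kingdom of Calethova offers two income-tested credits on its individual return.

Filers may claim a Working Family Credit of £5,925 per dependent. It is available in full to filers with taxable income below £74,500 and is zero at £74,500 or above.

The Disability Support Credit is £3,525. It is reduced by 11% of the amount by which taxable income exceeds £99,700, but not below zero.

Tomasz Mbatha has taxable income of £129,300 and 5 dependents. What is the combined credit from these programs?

£269

Working Family Credit: base = 5 × £5,925 = £29,625. £129,300 meets or exceeds the £74,500 cutoff, so the credit is £0.
Disability Support Credit: 11% of the £29,600 excess over £99,700 is £3,256; credit = £3,525 − £3,256 = £269.
Total: £0 + £269 = £269.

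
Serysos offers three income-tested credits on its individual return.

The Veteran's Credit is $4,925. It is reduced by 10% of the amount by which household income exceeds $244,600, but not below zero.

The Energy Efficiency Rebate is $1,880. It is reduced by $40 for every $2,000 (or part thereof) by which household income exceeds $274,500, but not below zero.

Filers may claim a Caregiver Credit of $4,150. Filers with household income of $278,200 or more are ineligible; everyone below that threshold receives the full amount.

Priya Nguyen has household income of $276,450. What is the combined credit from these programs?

Veteran's Credit: 10% of the $31,850 excess over $244,600 is $3,185; credit = $4,925 − $3,185 = $1,740.
Energy Efficiency Rebate: income exceeds $274,500 by $1,950, which is 1 full-or-partial $2,000 increment; reduction = 1 × $40 = $40, leaving $1,840.
Caregiver Credit: $276,450 is below the $278,200 cutoff, so the full $4,150 applies.
Total: $1,740 + $1,840 + $4,150 = $7,730.

$7,730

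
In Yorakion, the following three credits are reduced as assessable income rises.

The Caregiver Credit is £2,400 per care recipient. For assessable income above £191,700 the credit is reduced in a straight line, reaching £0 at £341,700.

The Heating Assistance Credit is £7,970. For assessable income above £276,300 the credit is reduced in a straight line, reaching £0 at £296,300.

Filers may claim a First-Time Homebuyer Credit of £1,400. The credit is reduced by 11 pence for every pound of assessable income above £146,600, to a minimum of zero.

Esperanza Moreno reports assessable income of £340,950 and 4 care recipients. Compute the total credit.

Caregiver Credit: base = 4 × £2,400 = £9,600. £340,950 is £149,250 into a £150,000 phase-out range, leaving 750/150,000 of the credit: £9,600 × 750/150,000 = £48.
Heating Assistance Credit: £340,950 is at or above £296,300, so the credit is £0.
First-Time Homebuyer Credit: 11% of the £194,350 excess over £146,600 is £21,378.50 ≥ base, so the credit is £0.
Total: £48 + £0 + £0 = £48.

£48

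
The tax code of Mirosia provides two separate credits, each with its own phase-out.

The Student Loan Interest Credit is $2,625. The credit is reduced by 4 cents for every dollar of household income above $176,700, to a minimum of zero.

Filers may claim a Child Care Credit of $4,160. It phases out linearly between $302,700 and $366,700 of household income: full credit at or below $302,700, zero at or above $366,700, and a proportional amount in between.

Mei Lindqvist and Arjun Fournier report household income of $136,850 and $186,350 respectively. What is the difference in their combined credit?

$386

Mei ($136,850): Student Loan Interest Credit: $136,850 is at or below the $176,700 threshold, so the full $2,625 applies. Child Care Credit: $136,850 is at or below the $302,700 threshold, so the full $4,160 applies. total $2,625 + $4,160 = $6,785
Arjun ($186,350): Student Loan Interest Credit: 4% of the $9,650 excess over $176,700 is $386; credit = $2,625 − $386 = $2,239. Child Care Credit: $186,350 is at or below the $302,700 threshold, so the full $4,160 applies. total $2,239 + $4,160 = $6,399
Difference: |$6,785 − $6,399| = $386.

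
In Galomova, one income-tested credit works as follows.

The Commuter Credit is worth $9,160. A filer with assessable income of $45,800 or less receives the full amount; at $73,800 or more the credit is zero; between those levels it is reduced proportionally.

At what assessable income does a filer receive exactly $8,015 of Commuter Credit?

$8,015 is 8,015/9,160 of the full $9,160, so 1,145/9,160 of the $28,000 range has been used: income = $45,800 + $28,000 × 1,145/9,160 = $49,300.

$49,300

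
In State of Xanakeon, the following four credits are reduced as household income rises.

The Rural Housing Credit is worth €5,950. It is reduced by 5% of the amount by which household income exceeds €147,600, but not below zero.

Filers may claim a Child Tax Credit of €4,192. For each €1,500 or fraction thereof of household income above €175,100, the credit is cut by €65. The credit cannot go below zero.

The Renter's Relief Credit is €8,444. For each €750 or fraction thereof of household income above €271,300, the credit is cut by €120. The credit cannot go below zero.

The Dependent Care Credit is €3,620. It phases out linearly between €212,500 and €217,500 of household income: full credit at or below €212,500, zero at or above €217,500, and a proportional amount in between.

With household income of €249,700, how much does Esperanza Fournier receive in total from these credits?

Rural Housing Credit: 5% of the €102,100 excess over €147,600 is €5,105; credit = €5,950 − €5,105 = €845.
Child Tax Credit: income exceeds €175,100 by €74,600, which is 50 full-or-partial €1,500 increments; reduction = 50 × €65 = €3,250, leaving €942.
Renter's Relief Credit: €249,700 is at or below the €271,300 threshold, so the full €8,444 applies.
Dependent Care Credit: €249,700 is at or above €217,500, so the credit is €0.
Total: €845 + €942 + €8,444 + €0 = €10,231.

€10,231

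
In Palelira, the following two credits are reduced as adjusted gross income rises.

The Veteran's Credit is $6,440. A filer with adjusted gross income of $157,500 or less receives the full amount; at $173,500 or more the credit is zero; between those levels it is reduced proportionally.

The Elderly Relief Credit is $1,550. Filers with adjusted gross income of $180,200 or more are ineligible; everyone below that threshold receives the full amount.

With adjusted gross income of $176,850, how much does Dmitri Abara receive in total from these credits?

Veteran's Credit: $176,850 is at or above $173,500, so the credit is $0.
Elderly Relief Credit: $176,850 is below the $180,200 cutoff, so the full $1,550 applies.
Total: $0 + $1,550 = $1,550.

$1,550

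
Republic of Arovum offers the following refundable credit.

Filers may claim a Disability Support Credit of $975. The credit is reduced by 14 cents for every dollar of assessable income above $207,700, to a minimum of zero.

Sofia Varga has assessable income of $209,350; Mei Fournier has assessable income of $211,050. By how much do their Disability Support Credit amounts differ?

Sofia ($209,350): Disability Support Credit: 14% of the $1,650 excess over $207,700 is $231; credit = $975 − $231 = $744.
Mei ($211,050): Disability Support Credit: 14% of the $3,350 excess over $207,700 is $469; credit = $975 − $469 = $506.
Difference: |$744 − $506| = $238.

$238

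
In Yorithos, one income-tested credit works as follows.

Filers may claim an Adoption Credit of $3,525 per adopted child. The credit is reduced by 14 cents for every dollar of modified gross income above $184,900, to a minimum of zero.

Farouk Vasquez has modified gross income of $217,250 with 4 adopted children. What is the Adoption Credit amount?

Adoption Credit: base = 4 × $3,525 = $14,100. 14% of the $32,350 excess over $184,900 is $4,529; credit = $14,100 − $4,529 = $9,571.

$9,571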